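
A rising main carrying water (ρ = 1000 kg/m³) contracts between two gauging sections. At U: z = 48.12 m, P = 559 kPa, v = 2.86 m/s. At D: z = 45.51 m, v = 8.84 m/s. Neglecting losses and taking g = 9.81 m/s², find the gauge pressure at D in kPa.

P₂ ≈ 550 kPa

Pressure head at U: ψ₁ = P₁/(ρg) = 559×1000 / (1000 × 9.81) = 56.98 m.
Velocity heads: v₁²/2g = 2.86²/19.62 = 0.417 m; v₂²/2g = 8.84²/19.62 = 3.983 m.
Total head H = z₁ + ψ₁ + v₁²/2g = 48.12 + 56.98 + 0.417 = 105.52 m.
ψ₂ = H − z₂ − v₂²/2g = 105.52 − 45.51 − 3.983 = 56.03 m.
P₂ = ρgψ₂ = 1000 × 9.81 × 56.03 ≈ 550 kPa.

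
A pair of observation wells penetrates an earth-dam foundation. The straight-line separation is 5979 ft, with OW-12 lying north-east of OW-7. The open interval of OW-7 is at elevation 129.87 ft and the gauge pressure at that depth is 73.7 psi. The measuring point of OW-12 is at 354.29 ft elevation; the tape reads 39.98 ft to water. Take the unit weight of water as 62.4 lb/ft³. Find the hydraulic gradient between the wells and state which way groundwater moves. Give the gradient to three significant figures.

Pressure head at OW-7: ψ = 144·P/γ = 144 × 73.7 / 62.4 = 170.08 ft.
Total head at OW-7: h = z + ψ = 129.87 + 170.08 = 299.95 ft.
Total head at OW-12: h = 354.29 − 39.98 = 314.31 ft.
Head difference: h(OW-7) − h(OW-12) = 299.95 − 314.31 = -14.36 ft.
Hydraulic gradient: i = |Δh| / L = 14.36 / 5979 = 0.00240.
Flow is from higher to lower head: from OW-12 toward OW-7, i.e. toward the south-west.

i ≈ 0.00240; groundwater flows toward the south-west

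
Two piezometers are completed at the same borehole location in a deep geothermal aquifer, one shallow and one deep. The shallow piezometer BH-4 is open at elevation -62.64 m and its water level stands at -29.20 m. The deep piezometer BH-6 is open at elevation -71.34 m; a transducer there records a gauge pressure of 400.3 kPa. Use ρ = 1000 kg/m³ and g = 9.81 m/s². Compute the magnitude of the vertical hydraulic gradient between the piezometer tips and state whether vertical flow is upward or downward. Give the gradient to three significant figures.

Total head at BH-4: h = -29.20 m (water level in the standpipe).
Pressure head at BH-6: ψ = P/(ρg) = 400.3×1000 / (1000 × 9.81) = 40.81 m.
Total head at BH-6: h = z + ψ = -71.34 + 40.81 = -30.53 m.
Δh = h(BH-4) − h(BH-6) = -29.20 − (-30.53) = 1.33 m.
Vertical separation Δz = -62.64 − (-71.34) = 8.70 m.
|i_v| = |Δh| / Δz = 1.33 / 8.70 = 0.153.
Head is higher in the shallow piezometer, so vertical flow is downward (recharge condition).

|i_v| ≈ 0.153; vertical flow is downward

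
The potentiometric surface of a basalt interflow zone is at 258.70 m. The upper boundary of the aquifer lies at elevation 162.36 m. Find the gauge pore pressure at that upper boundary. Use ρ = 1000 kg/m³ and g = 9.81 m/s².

P ≈ 945 kPa

Pressure head at the aquifer top: ψ = h − z = 258.70 − 162.36 = 96.34 m.
P = ρgψ = 1000 × 9.81 × 96.34 = 945095 Pa ≈ 945 kPa.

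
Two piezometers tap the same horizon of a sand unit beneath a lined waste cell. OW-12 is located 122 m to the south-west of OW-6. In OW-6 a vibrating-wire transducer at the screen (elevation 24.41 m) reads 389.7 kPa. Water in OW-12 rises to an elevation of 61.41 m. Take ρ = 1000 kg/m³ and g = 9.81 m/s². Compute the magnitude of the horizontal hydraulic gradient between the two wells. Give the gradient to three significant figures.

Pressure head at OW-6: ψ = P/(ρg) = 389.7×1000 / (1000 × 9.81) = 39.72 m.
Total head at OW-6: h = z + ψ = 24.41 + 39.72 = 64.13 m.
Total head at OW-12: h = 61.41 m (water level in the piezometer is the total head).
Head difference: h(OW-6) − h(OW-12) = 64.13 − 61.41 = 2.72 m.
Hydraulic gradient: i = |Δh| / L = 2.72 / 122 = 0.0223.

i ≈ 0.0223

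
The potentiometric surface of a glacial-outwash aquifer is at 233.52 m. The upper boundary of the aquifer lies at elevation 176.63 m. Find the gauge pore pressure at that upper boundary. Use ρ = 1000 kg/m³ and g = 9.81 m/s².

P ≈ 558 kPa

Pressure head at the aquifer top: ψ = h − z = 233.52 − 176.63 = 56.89 m.
P = ρgψ = 1000 × 9.81 × 56.89 = 558091 Pa ≈ 558 kPa.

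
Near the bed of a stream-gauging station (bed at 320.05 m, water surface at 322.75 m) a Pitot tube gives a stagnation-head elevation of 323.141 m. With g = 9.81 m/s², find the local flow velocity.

Near the bed, under hydrostatic conditions, the piezometric head (z + ψ) equals the free-surface elevation, 322.75 m.
Velocity head = total − piezometric = 323.141 − 322.75 = 0.391 m.
v = √(2g·h_v) = √(2 × 9.81 × 0.391) = 2.77 m/s.

v ≈ 2.77 m/s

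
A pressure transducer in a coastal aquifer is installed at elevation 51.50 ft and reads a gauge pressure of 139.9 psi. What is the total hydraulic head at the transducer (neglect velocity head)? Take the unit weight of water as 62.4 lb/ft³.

h ≈ 374.35 ft

ψ = 144·P/γ = 144 × 139.9 / 62.4 = 322.85 ft.
h = z + ψ = 51.50 + 322.85 = 374.35 ft.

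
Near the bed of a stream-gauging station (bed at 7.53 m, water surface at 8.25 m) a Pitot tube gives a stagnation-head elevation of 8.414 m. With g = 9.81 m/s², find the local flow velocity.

Near the bed, under hydrostatic conditions, the piezometric head (z + ψ) equals the free-surface elevation, 8.25 m.
Velocity head = total − piezometric = 8.414 − 8.25 = 0.164 m.
v = √(2g·h_v) = √(2 × 9.81 × 0.164) = 1.79 m/s.

v ≈ 1.79 m/s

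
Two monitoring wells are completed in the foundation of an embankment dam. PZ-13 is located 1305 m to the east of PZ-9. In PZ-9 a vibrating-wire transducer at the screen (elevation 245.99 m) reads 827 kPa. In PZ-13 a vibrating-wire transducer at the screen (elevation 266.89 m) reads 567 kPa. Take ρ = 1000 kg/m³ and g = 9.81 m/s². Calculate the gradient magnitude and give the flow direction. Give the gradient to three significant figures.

Pressure head at PZ-9: ψ = P/(ρg) = 827×1000 / (1000 × 9.81) = 84.30 m.
Total head at PZ-9: h = z + ψ = 245.99 + 84.30 = 330.29 m.
Pressure head at PZ-13: ψ = P/(ρg) = 567×1000 / (1000 × 9.81) = 57.80 m.
Total head at PZ-13: h = z + ψ = 266.89 + 57.80 = 324.69 m.
Head difference: h(PZ-9) − h(PZ-13) = 330.29 − 324.69 = 5.60 m.
Hydraulic gradient: i = |Δh| / L = 5.60 / 1305 = 0.00429.
Flow is from higher to lower head: from PZ-9 toward PZ-13, i.e. toward the east.

i ≈ 0.00429; groundwater flows toward the east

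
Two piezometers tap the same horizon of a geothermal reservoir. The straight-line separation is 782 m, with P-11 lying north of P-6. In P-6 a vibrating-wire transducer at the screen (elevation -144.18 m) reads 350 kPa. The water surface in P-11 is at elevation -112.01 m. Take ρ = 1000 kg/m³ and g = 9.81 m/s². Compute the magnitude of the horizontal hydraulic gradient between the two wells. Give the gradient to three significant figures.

Pressure head at P-6: ψ = P/(ρg) = 350×1000 / (1000 × 9.81) = 35.68 m.
Total head at P-6: h = z + ψ = -144.18 + 35.68 = -108.50 m.
Total head at P-11: h = -112.01 m (water level in the piezometer is the total head).
Head difference: h(P-6) − h(P-11) = -108.50 − (-112.01) = 3.51 m.
Hydraulic gradient: i = |Δh| / L = 3.51 / 782 = 0.00449.

i ≈ 0.00449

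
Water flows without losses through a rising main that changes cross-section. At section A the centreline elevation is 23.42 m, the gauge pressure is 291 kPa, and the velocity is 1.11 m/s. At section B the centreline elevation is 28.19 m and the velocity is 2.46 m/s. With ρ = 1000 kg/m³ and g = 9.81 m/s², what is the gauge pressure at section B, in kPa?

Pressure head at A: ψ₁ = P₁/(ρg) = 291×1000 / (1000 × 9.81) = 29.66 m.
Velocity heads: v₁²/2g = 1.11²/19.62 = 0.063 m; v₂²/2g = 2.46²/19.62 = 0.308 m.
Total head H = z₁ + ψ₁ + v₁²/2g = 23.42 + 29.66 + 0.063 = 53.14 m.
ψ₂ = H − z₂ − v₂²/2g = 53.14 − 28.19 − 0.308 = 24.64 m.
P₂ = ρgψ₂ = 1000 × 9.81 × 24.64 ≈ 242 kPa.

P₂ ≈ 242 kPa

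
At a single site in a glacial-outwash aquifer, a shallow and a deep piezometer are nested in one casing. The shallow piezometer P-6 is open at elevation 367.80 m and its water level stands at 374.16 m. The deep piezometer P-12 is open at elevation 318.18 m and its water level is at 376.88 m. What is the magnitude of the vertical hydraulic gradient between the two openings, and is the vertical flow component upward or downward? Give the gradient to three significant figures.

|i_v| ≈ 0.0548; vertical flow is upward

Total head at P-6: h = 374.16 m (water level in the standpipe).
Total head at P-12: h = 376.88 m.
Δh = h(P-6) − h(P-12) = 374.16 − 376.88 = -2.72 m.
Vertical separation Δz = 367.80 − 318.18 = 49.62 m.
|i_v| = |Δh| / Δz = 2.72 / 49.62 = 0.0548.
Head is higher in the deep piezometer, so vertical flow is upward (discharge condition).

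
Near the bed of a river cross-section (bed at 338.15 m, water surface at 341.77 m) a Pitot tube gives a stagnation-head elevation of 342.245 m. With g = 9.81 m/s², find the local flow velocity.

Near the bed, under hydrostatic conditions, the piezometric head (z + ψ) equals the free-surface elevation, 341.77 m.
Velocity head = total − piezometric = 342.245 − 341.77 = 0.475 m.
v = √(2g·h_v) = √(2 × 9.81 × 0.475) = 3.05 m/s.

v ≈ 3.05 m/s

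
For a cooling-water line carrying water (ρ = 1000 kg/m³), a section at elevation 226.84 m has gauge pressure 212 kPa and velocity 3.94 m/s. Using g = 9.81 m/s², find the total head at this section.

Pressure head ψ = P/(ρg) = 212×1000 / (1000 × 9.81) = 21.61 m.
Velocity head = v²/(2g) = 3.94² / (2 × 9.81) = 0.791 m.
h = z + ψ + v²/(2g) = 226.84 + 21.61 + 0.791 = 249.24 m.

h ≈ 249.24 m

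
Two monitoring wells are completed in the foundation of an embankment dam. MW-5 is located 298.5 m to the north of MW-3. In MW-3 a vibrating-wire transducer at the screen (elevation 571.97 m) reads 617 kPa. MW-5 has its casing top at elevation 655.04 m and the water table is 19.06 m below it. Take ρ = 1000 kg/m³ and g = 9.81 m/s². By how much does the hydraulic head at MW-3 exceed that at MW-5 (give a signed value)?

Δh ≈ -1.11 m

Pressure head at MW-3: ψ = P/(ρg) = 617×1000 / (1000 × 9.81) = 62.90 m.
Total head at MW-3: h = z + ψ = 571.97 + 62.90 = 634.87 m.
Total head at MW-5: h = 655.04 − 19.06 = 635.98 m.
Head difference: h(MW-3) − h(MW-5) = 634.87 − 635.98 = -1.11 m.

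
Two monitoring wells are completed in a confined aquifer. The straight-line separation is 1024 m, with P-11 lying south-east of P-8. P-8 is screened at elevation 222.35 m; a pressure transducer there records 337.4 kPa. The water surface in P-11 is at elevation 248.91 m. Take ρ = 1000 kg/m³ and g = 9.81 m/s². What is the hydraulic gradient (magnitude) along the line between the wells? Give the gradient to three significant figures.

Pressure head at P-8: ψ = P/(ρg) = 337.4×1000 / (1000 × 9.81) = 34.39 m.
Total head at P-8: h = z + ψ = 222.35 + 34.39 = 256.74 m.
Total head at P-11: h = 248.91 m (water level in the piezometer is the total head).
Head difference: h(P-8) − h(P-11) = 256.74 − 248.91 = 7.83 m.
Hydraulic gradient: i = |Δh| / L = 7.83 / 1024 = 0.00765.

i ≈ 0.00765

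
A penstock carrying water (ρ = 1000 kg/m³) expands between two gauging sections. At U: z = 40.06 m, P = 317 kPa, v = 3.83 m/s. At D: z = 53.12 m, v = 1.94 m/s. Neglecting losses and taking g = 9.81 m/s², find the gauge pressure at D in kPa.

P₂ ≈ 194 kPa

Pressure head at U: ψ₁ = P₁/(ρg) = 317×1000 / (1000 × 9.81) = 32.31 m.
Velocity heads: v₁²/2g = 3.83²/19.62 = 0.748 m; v₂²/2g = 1.94²/19.62 = 0.192 m.
Total head H = z₁ + ψ₁ + v₁²/2g = 40.06 + 32.31 + 0.748 = 73.12 m.
ψ₂ = H − z₂ − v₂²/2g = 73.12 − 53.12 − 0.192 = 19.81 m.
P₂ = ρgψ₂ = 1000 × 9.81 × 19.81 ≈ 194 kPa.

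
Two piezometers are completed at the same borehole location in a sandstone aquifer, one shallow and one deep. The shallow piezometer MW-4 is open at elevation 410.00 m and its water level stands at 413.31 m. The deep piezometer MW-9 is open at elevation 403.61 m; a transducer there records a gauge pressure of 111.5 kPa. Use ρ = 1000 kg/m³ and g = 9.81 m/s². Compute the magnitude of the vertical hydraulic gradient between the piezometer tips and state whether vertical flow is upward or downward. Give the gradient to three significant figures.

|i_v| ≈ 0.261; vertical flow is upward

Total head at MW-4: h = 413.31 m (water level in the standpipe).
Pressure head at MW-9: ψ = P/(ρg) = 111.5×1000 / (1000 × 9.81) = 11.37 m.
Total head at MW-9: h = z + ψ = 403.61 + 11.37 = 414.98 m.
Δh = h(MW-4) − h(MW-9) = 413.31 − 414.98 = -1.67 m.
Vertical separation Δz = 410.00 − 403.61 = 6.39 m.
|i_v| = |Δh| / Δz = 1.67 / 6.39 = 0.261.
Head is higher in the deep piezometer, so vertical flow is upward (discharge condition).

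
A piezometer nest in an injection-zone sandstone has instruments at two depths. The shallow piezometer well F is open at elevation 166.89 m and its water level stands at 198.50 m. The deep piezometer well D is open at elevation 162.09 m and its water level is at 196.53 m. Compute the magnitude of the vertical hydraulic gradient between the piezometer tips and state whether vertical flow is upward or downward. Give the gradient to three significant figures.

|i_v| ≈ 0.410; vertical flow is downward

Total head at well F: h = 198.50 m (water level in the standpipe).
Total head at well D: h = 196.53 m.
Δh = h(well F) − h(well D) = 198.50 − 196.53 = 1.97 m.
Vertical separation Δz = 166.89 − 162.09 = 4.80 m.
|i_v| = |Δh| / Δz = 1.97 / 4.80 = 0.410.
Head is higher in the shallow piezometer, so vertical flow is downward (recharge condition).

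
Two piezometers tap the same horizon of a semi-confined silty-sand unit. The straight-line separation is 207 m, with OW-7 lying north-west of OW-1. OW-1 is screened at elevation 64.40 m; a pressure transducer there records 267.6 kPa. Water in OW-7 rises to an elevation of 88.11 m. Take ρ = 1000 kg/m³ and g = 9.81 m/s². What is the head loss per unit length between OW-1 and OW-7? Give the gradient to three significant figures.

i ≈ 0.0172 m/m

Pressure head at OW-1: ψ = P/(ρg) = 267.6×1000 / (1000 × 9.81) = 27.28 m.
Total head at OW-1: h = z + ψ = 64.40 + 27.28 = 91.68 m.
Total head at OW-7: h = 88.11 m (water level in the piezometer is the total head).
Head difference: h(OW-1) − h(OW-7) = 91.68 − 88.11 = 3.57 m.
Hydraulic gradient: i = |Δh| / L = 3.57 / 207 = 0.0172.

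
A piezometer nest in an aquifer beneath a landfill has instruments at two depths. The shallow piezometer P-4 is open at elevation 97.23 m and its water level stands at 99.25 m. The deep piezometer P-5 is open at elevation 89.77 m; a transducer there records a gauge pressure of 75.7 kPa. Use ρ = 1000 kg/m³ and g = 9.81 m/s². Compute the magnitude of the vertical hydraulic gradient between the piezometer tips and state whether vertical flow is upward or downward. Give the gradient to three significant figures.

Total head at P-4: h = 99.25 m (water level in the standpipe).
Pressure head at P-5: ψ = P/(ρg) = 75.7×1000 / (1000 × 9.81) = 7.72 m.
Total head at P-5: h = z + ψ = 89.77 + 7.72 = 97.49 m.
Δh = h(P-4) − h(P-5) = 99.25 − 97.49 = 1.76 m.
Vertical separation Δz = 97.23 − 89.77 = 7.46 m.
|i_v| = |Δh| / Δz = 1.76 / 7.46 = 0.236.
Head is higher in the shallow piezometer, so vertical flow is downward (recharge condition).

|i_v| ≈ 0.236; vertical flow is downward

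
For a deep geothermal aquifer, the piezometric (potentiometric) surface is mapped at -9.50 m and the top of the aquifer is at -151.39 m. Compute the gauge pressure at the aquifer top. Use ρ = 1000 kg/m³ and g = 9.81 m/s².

P ≈ 1390 kPa

Pressure head at the aquifer top: ψ = h − z = -9.50 − (-151.39) = 141.89 m.
P = ρgψ = 1000 × 9.81 × 141.89 = 1391941 Pa ≈ 1390 kPa.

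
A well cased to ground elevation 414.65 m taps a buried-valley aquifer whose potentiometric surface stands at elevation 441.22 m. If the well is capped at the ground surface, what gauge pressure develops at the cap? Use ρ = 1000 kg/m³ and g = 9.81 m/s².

P ≈ 261 kPa

Head above the cap: Δh = 441.22 − 414.65 = 26.57 m.
P = ρgΔh = 1000 × 9.81 × 26.57 = 260652 Pa ≈ 261 kPa.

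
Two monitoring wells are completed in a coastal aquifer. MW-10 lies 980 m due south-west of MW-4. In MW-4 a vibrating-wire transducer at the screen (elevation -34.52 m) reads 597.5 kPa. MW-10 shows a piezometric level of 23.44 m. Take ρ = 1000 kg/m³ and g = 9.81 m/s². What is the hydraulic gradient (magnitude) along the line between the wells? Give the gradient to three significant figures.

i ≈ 0.00301

Pressure head at MW-4: ψ = P/(ρg) = 597.5×1000 / (1000 × 9.81) = 60.91 m.
Total head at MW-4: h = z + ψ = -34.52 + 60.91 = 26.39 m.
Total head at MW-10: h = 23.44 m (water level in the piezometer is the total head).
Head difference: h(MW-4) − h(MW-10) = 26.39 − 23.44 = 2.95 m.
Hydraulic gradient: i = |Δh| / L = 2.95 / 980 = 0.00301.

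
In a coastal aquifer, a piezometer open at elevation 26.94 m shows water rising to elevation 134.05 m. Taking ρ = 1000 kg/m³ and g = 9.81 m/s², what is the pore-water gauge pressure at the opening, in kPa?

P ≈ 1050 kPa

Pressure head ψ = h − z = 134.05 − 26.94 = 107.11 m.
P = ρgψ = 1000 × 9.81 × 107.11 = 1050749 Pa ≈ 1050 kPa.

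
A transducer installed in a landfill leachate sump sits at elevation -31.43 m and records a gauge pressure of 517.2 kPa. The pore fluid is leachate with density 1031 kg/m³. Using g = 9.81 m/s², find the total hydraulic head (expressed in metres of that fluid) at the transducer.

h ≈ 19.71 m

ψ = P/(ρg) = 517.2×1000 / (1031 × 9.81) = 51.14 m.
h = z + ψ = -31.43 + 51.14 = 19.71 m.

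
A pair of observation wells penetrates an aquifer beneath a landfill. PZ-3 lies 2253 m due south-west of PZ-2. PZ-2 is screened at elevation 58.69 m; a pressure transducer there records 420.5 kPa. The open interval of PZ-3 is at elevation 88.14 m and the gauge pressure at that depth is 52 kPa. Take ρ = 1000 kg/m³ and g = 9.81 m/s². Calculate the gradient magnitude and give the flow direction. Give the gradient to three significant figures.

Pressure head at PZ-2: ψ = P/(ρg) = 420.5×1000 / (1000 × 9.81) = 42.86 m.
Total head at PZ-2: h = z + ψ = 58.69 + 42.86 = 101.55 m.
Pressure head at PZ-3: ψ = P/(ρg) = 52×1000 / (1000 × 9.81) = 5.30 m.
Total head at PZ-3: h = z + ψ = 88.14 + 5.30 = 93.44 m.
Head difference: h(PZ-2) − h(PZ-3) = 101.55 − 93.44 = 8.11 m.
Hydraulic gradient: i = |Δh| / L = 8.11 / 2253 = 0.00360.
Flow is from higher to lower head: from PZ-2 toward PZ-3, i.e. toward the south-west.

i ≈ 0.00360; groundwater flows toward the south-west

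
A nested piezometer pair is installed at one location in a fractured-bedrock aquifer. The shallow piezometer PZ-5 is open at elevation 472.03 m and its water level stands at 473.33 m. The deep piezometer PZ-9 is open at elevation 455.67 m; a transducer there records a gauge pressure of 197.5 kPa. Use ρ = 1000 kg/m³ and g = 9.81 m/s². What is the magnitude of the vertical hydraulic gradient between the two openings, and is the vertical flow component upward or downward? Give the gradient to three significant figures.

Total head at PZ-5: h = 473.33 m (water level in the standpipe).
Pressure head at PZ-9: ψ = P/(ρg) = 197.5×1000 / (1000 × 9.81) = 20.13 m.
Total head at PZ-9: h = z + ψ = 455.67 + 20.13 = 475.80 m.
Δh = h(PZ-5) − h(PZ-9) = 473.33 − 475.80 = -2.47 m.
Vertical separation Δz = 472.03 − 455.67 = 16.36 m.
|i_v| = |Δh| / Δz = 2.47 / 16.36 = 0.151.
Head is higher in the deep piezometer, so vertical flow is upward (discharge condition).

|i_v| ≈ 0.151; vertical flow is upward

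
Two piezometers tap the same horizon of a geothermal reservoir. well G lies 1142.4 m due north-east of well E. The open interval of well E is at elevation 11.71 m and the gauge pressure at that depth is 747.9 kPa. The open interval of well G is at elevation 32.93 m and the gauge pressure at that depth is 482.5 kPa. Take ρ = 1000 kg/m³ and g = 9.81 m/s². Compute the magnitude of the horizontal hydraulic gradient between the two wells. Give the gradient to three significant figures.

i ≈ 0.00511

Pressure head at well E: ψ = P/(ρg) = 747.9×1000 / (1000 × 9.81) = 76.24 m.
Total head at well E: h = z + ψ = 11.71 + 76.24 = 87.95 m.
Pressure head at well G: ψ = P/(ρg) = 482.5×1000 / (1000 × 9.81) = 49.18 m.
Total head at well G: h = z + ψ = 32.93 + 49.18 = 82.11 m.
Head difference: h(well E) − h(well G) = 87.95 − 82.11 = 5.84 m.
Hydraulic gradient: i = |Δh| / L = 5.84 / 1142.4 = 0.00511.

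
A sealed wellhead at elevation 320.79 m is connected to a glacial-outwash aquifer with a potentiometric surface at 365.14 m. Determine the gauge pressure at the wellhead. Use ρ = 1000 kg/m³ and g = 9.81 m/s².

P ≈ 435 kPa

Head above the cap: Δh = 365.14 − 320.79 = 44.35 m.
P = ρgΔh = 1000 × 9.81 × 44.35 = 435074 Pa ≈ 435 kPa.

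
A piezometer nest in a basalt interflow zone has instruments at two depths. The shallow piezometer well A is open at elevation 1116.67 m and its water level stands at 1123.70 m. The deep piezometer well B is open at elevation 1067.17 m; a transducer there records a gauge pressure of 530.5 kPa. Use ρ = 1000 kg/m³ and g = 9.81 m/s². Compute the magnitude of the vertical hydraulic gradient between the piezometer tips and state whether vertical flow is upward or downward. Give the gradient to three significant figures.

Total head at well A: h = 1123.70 m (water level in the standpipe).
Pressure head at well B: ψ = P/(ρg) = 530.5×1000 / (1000 × 9.81) = 54.08 m.
Total head at well B: h = z + ψ = 1067.17 + 54.08 = 1121.25 m.
Δh = h(well A) − h(well B) = 1123.70 − 1121.25 = 2.45 m.
Vertical separation Δz = 1116.67 − 1067.17 = 49.50 m.
|i_v| = |Δh| / Δz = 2.45 / 49.50 = 0.0495.
Head is higher in the shallow piezometer, so vertical flow is downward (recharge condition).

|i_v| ≈ 0.0495; vertical flow is downward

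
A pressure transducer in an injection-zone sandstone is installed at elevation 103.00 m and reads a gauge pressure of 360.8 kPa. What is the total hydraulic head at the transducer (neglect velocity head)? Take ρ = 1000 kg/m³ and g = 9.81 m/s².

h ≈ 139.78 m

ψ = P/(ρg) = 360.8×1000 / (1000 × 9.81) = 36.78 m.
h = z + ψ = 103.00 + 36.78 = 139.78 m.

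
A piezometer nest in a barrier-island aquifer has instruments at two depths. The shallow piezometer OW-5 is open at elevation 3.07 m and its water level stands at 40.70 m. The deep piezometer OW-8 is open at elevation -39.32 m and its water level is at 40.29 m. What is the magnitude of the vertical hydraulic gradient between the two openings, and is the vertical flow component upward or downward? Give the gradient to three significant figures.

|i_v| ≈ 0.00967; vertical flow is downward

Total head at OW-5: h = 40.70 m (water level in the standpipe).
Total head at OW-8: h = 40.29 m.
Δh = h(OW-5) − h(OW-8) = 40.70 − 40.29 = 0.41 m.
Vertical separation Δz = 3.07 − (-39.32) = 42.39 m.
|i_v| = |Δh| / Δz = 0.41 / 42.39 = 0.00967.
Head is higher in the shallow piezometer, so vertical flow is downward (recharge condition).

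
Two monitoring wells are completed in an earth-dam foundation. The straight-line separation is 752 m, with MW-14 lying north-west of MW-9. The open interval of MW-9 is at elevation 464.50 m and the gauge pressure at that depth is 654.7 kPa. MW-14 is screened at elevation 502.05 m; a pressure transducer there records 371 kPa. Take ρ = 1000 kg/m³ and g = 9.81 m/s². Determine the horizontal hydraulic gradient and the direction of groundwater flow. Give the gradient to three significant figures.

Pressure head at MW-9: ψ = P/(ρg) = 654.7×1000 / (1000 × 9.81) = 66.74 m.
Total head at MW-9: h = z + ψ = 464.50 + 66.74 = 531.24 m.
Pressure head at MW-14: ψ = P/(ρg) = 371×1000 / (1000 × 9.81) = 37.82 m.
Total head at MW-14: h = z + ψ = 502.05 + 37.82 = 539.87 m.
Head difference: h(MW-9) − h(MW-14) = 531.24 − 539.87 = -8.63 m.
Hydraulic gradient: i = |Δh| / L = 8.63 / 752 = 0.0115.
Flow is from higher to lower head: from MW-14 toward MW-9, i.e. toward the south-east.

i ≈ 0.0115; groundwater flows toward the south-east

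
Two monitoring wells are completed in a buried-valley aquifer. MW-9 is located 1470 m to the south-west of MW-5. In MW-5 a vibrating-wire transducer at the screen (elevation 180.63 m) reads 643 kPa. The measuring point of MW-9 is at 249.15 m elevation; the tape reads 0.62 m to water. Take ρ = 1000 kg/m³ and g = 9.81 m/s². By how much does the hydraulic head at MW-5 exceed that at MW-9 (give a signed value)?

Pressure head at MW-5: ψ = P/(ρg) = 643×1000 / (1000 × 9.81) = 65.55 m.
Total head at MW-5: h = z + ψ = 180.63 + 65.55 = 246.18 m.
Total head at MW-9: h = 249.15 − 0.62 = 248.53 m.
Head difference: h(MW-5) − h(MW-9) = 246.18 − 248.53 = -2.35 m.

Δh ≈ -2.35 m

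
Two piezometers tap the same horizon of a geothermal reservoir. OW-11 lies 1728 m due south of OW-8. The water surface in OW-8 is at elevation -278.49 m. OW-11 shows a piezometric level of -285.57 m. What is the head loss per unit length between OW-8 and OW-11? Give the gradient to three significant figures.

Total head at OW-8: h = -278.49 m (water level in the piezometer is the total head).
Total head at OW-11: h = -285.57 m (water level in the piezometer is the total head).
Head difference: h(OW-8) − h(OW-11) = -278.49 − (-285.57) = 7.08 m.
Hydraulic gradient: i = |Δh| / L = 7.08 / 1728 = 0.00410.

i ≈ 0.00410 m/m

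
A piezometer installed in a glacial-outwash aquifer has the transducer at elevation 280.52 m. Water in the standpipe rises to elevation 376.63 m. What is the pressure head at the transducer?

ψ ≈ 96.11 m

Total head h = 376.63 m (the water-surface elevation in the piezometer).
Pressure head ψ = h − z = 376.63 − 280.52 = 96.11 m.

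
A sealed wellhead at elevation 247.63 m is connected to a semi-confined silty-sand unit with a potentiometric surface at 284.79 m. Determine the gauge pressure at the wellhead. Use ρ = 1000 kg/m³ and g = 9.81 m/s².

P ≈ 365 kPa

Head above the cap: Δh = 284.79 − 247.63 = 37.16 m.
P = ρgΔh = 1000 × 9.81 × 37.16 = 364540 Pa ≈ 365 kPa.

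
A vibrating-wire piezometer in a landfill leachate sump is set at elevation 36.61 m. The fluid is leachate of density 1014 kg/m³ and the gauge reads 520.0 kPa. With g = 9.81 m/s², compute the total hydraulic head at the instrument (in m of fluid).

ψ = P/(ρg) = 520.0×1000 / (1014 × 9.81) = 52.28 m.
h = z + ψ = 36.61 + 52.28 = 88.89 m.

h ≈ 88.89 m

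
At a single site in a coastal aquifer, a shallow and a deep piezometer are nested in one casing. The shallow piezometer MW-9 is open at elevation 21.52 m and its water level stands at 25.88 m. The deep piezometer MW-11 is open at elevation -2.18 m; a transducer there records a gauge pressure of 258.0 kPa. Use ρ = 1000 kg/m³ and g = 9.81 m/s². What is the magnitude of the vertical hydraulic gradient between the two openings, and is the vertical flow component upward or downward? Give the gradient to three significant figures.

|i_v| ≈ 0.0743; vertical flow is downward

Total head at MW-9: h = 25.88 m (water level in the standpipe).
Pressure head at MW-11: ψ = P/(ρg) = 258.0×1000 / (1000 × 9.81) = 26.30 m.
Total head at MW-11: h = z + ψ = -2.18 + 26.30 = 24.12 m.
Δh = h(MW-9) − h(MW-11) = 25.88 − 24.12 = 1.76 m.
Vertical separation Δz = 21.52 − (-2.18) = 23.70 m.
|i_v| = |Δh| / Δz = 1.76 / 23.70 = 0.0743.
Head is higher in the shallow piezometer, so vertical flow is downward (recharge condition).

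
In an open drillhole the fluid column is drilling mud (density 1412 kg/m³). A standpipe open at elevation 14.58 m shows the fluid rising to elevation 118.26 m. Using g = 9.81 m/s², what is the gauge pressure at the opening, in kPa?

Pressure head ψ = h − z = 118.26 − 14.58 = 103.68 m.
P = ρgψ = 1412 × 9.81 × 103.68 = 1436146 Pa ≈ 1440 kPa.

P ≈ 1440 kPa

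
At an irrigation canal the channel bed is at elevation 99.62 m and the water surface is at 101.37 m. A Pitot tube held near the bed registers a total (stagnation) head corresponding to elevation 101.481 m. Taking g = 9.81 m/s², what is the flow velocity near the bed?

Near the bed, under hydrostatic conditions, the piezometric head (z + ψ) equals the free-surface elevation, 101.37 m.
Velocity head = total − piezometric = 101.481 − 101.37 = 0.111 m.
v = √(2g·h_v) = √(2 × 9.81 × 0.111) = 1.48 m/s.

v ≈ 1.48 m/s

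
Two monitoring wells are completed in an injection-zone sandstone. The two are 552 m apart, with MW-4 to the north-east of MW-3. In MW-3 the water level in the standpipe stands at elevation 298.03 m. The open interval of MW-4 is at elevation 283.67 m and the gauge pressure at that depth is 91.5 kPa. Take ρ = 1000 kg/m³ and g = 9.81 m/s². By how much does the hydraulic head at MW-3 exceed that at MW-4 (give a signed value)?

Total head at MW-3: h = 298.03 m (water level in the piezometer is the total head).
Pressure head at MW-4: ψ = P/(ρg) = 91.5×1000 / (1000 × 9.81) = 9.33 m.
Total head at MW-4: h = z + ψ = 283.67 + 9.33 = 293.00 m.
Head difference: h(MW-3) − h(MW-4) = 298.03 − 293.00 = 5.03 m.

Δh ≈ 5.03 m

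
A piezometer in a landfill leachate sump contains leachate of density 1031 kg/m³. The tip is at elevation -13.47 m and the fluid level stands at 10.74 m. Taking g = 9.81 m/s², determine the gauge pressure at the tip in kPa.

P ≈ 245 kPa

Pressure head ψ = h − z = 10.74 − (-13.47) = 24.21 m.
P = ρgψ = 1031 × 9.81 × 24.21 = 244863 Pa ≈ 245 kPa.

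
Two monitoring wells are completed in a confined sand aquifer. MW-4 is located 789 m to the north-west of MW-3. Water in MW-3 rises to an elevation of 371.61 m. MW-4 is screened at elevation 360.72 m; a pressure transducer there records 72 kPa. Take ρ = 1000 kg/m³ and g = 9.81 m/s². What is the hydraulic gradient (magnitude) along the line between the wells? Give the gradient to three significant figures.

Total head at MW-3: h = 371.61 m (water level in the piezometer is the total head).
Pressure head at MW-4: ψ = P/(ρg) = 72×1000 / (1000 × 9.81) = 7.34 m.
Total head at MW-4: h = z + ψ = 360.72 + 7.34 = 368.06 m.
Head difference: h(MW-3) − h(MW-4) = 371.61 − 368.06 = 3.55 m.
Hydraulic gradient: i = |Δh| / L = 3.55 / 789 = 0.00450.

i ≈ 0.00450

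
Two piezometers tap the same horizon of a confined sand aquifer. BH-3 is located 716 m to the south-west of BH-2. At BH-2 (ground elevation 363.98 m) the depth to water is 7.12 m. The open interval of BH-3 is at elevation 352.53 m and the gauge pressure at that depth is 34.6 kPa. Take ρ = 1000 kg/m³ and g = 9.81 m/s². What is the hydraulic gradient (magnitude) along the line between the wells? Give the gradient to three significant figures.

i ≈ 0.00112

Total head at BH-2: h = 363.98 − 7.12 = 356.86 m.
Pressure head at BH-3: ψ = P/(ρg) = 34.6×1000 / (1000 × 9.81) = 3.53 m.
Total head at BH-3: h = z + ψ = 352.53 + 3.53 = 356.06 m.
Head difference: h(BH-2) − h(BH-3) = 356.86 − 356.06 = 0.80 m.
Hydraulic gradient: i = |Δh| / L = 0.80 / 716 = 0.00112.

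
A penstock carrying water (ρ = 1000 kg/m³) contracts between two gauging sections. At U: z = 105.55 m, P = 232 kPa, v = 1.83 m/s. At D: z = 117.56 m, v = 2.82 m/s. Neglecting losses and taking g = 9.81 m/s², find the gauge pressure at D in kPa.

P₂ ≈ 112 kPa

Pressure head at U: ψ₁ = P₁/(ρg) = 232×1000 / (1000 × 9.81) = 23.65 m.
Velocity heads: v₁²/2g = 1.83²/19.62 = 0.171 m; v₂²/2g = 2.82²/19.62 = 0.405 m.
Total head H = z₁ + ψ₁ + v₁²/2g = 105.55 + 23.65 + 0.171 = 129.37 m.
ψ₂ = H − z₂ − v₂²/2g = 129.37 − 117.56 − 0.405 = 11.41 m.
P₂ = ρgψ₂ = 1000 × 9.81 × 11.41 ≈ 112 kPa.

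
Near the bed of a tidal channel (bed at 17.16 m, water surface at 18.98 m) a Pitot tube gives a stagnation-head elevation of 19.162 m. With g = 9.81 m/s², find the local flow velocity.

v ≈ 1.89 m/s

Near the bed, under hydrostatic conditions, the piezometric head (z + ψ) equals the free-surface elevation, 18.98 m.
Velocity head = total − piezometric = 19.162 − 18.98 = 0.182 m.
v = √(2g·h_v) = √(2 × 9.81 × 0.182) = 1.89 m/s.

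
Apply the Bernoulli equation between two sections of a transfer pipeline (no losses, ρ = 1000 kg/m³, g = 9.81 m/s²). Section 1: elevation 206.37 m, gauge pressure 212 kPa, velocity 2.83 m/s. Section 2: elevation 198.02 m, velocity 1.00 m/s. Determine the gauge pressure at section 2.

Pressure head at 1: ψ₁ = P₁/(ρg) = 212×1000 / (1000 × 9.81) = 21.61 m.
Velocity heads: v₁²/2g = 2.83²/19.62 = 0.408 m; v₂²/2g = 1.00²/19.62 = 0.051 m.
Total head H = z₁ + ψ₁ + v₁²/2g = 206.37 + 21.61 + 0.408 = 228.39 m.
ψ₂ = H − z₂ − v₂²/2g = 228.39 − 198.02 − 0.051 = 30.32 m.
P₂ = ρgψ₂ = 1000 × 9.81 × 30.32 ≈ 297 kPa.

P₂ ≈ 297 kPa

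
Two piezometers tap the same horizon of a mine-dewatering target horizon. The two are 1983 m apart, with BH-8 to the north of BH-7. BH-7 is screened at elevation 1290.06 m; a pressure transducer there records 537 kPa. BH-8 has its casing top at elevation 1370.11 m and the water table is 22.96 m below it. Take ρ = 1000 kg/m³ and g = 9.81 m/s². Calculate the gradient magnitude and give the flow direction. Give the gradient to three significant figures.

i ≈ 0.00119; groundwater flows toward the south

Pressure head at BH-7: ψ = P/(ρg) = 537×1000 / (1000 × 9.81) = 54.74 m.
Total head at BH-7: h = z + ψ = 1290.06 + 54.74 = 1344.80 m.
Total head at BH-8: h = 1370.11 − 22.96 = 1347.15 m.
Head difference: h(BH-7) − h(BH-8) = 1344.80 − 1347.15 = -2.35 m.
Hydraulic gradient: i = |Δh| / L = 2.35 / 1983 = 0.00119.
Flow is from higher to lower head: from BH-8 toward BH-7, i.e. toward the south.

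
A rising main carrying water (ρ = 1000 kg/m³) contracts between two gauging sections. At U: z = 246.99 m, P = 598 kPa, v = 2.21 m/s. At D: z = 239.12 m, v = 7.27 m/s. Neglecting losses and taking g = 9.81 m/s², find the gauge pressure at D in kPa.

Pressure head at U: ψ₁ = P₁/(ρg) = 598×1000 / (1000 × 9.81) = 60.96 m.
Velocity heads: v₁²/2g = 2.21²/19.62 = 0.249 m; v₂²/2g = 7.27²/19.62 = 2.694 m.
Total head H = z₁ + ψ₁ + v₁²/2g = 246.99 + 60.96 + 0.249 = 308.20 m.
ψ₂ = H − z₂ − v₂²/2g = 308.20 − 239.12 − 2.694 = 66.39 m.
P₂ = ρgψ₂ = 1000 × 9.81 × 66.39 ≈ 651 kPa.

P₂ ≈ 651 kPa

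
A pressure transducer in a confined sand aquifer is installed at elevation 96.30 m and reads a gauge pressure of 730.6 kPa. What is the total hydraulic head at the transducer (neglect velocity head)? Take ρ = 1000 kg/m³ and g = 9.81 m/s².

ψ = P/(ρg) = 730.6×1000 / (1000 × 9.81) = 74.48 m.
h = z + ψ = 96.30 + 74.48 = 170.78 m.

h ≈ 170.78 m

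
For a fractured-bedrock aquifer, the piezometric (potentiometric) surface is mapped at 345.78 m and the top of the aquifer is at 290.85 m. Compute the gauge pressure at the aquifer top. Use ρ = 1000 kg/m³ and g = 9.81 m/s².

P ≈ 539 kPa

Pressure head at the aquifer top: ψ = h − z = 345.78 − 290.85 = 54.93 m.
P = ρgψ = 1000 × 9.81 × 54.93 = 538863 Pa ≈ 539 kPa.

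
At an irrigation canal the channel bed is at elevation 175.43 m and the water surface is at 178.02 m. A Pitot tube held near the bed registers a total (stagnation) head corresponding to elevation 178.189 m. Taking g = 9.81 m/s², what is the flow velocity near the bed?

Near the bed, under hydrostatic conditions, the piezometric head (z + ψ) equals the free-surface elevation, 178.02 m.
Velocity head = total − piezometric = 178.189 − 178.02 = 0.169 m.
v = √(2g·h_v) = √(2 × 9.81 × 0.169) = 1.82 m/s.

v ≈ 1.82 m/s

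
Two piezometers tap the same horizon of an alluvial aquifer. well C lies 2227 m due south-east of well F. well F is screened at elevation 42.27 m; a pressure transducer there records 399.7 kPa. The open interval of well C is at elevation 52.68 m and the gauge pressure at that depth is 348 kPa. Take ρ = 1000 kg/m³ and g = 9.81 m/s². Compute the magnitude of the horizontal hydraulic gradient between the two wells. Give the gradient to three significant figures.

Pressure head at well F: ψ = P/(ρg) = 399.7×1000 / (1000 × 9.81) = 40.74 m.
Total head at well F: h = z + ψ = 42.27 + 40.74 = 83.01 m.
Pressure head at well C: ψ = P/(ρg) = 348×1000 / (1000 × 9.81) = 35.47 m.
Total head at well C: h = z + ψ = 52.68 + 35.47 = 88.15 m.
Head difference: h(well F) − h(well C) = 83.01 − 88.15 = -5.14 m.
Hydraulic gradient: i = |Δh| / L = 5.14 / 2227 = 0.00231.

i ≈ 0.00231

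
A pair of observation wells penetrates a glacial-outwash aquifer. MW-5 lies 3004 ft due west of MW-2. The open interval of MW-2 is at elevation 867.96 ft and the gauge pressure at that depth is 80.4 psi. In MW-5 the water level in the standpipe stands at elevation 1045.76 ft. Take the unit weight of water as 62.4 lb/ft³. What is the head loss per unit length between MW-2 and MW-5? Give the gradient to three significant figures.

i ≈ 0.00258 ft/ft

Pressure head at MW-2: ψ = 144·P/γ = 144 × 80.4 / 62.4 = 185.54 ft.
Total head at MW-2: h = z + ψ = 867.96 + 185.54 = 1053.50 ft.
Total head at MW-5: h = 1045.76 ft (water level in the piezometer is the total head).
Head difference: h(MW-2) − h(MW-5) = 1053.50 − 1045.76 = 7.74 ft.
Hydraulic gradient: i = |Δh| / L = 7.74 / 3004 = 0.00258.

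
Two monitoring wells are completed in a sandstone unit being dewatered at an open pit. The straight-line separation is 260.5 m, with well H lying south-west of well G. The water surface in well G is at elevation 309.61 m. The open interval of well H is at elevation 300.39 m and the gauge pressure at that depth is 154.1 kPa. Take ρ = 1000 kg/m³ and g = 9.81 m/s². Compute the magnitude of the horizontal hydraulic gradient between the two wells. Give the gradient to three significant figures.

Total head at well G: h = 309.61 m (water level in the piezometer is the total head).
Pressure head at well H: ψ = P/(ρg) = 154.1×1000 / (1000 × 9.81) = 15.71 m.
Total head at well H: h = z + ψ = 300.39 + 15.71 = 316.10 m.
Head difference: h(well G) − h(well H) = 309.61 − 316.10 = -6.49 m.
Hydraulic gradient: i = |Δh| / L = 6.49 / 260.5 = 0.0249.

i ≈ 0.0249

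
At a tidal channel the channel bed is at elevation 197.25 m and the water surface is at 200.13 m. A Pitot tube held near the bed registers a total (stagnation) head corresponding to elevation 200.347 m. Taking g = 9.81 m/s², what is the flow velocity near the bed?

Near the bed, under hydrostatic conditions, the piezometric head (z + ψ) equals the free-surface elevation, 200.13 m.
Velocity head = total − piezometric = 200.347 − 200.13 = 0.217 m.
v = √(2g·h_v) = √(2 × 9.81 × 0.217) = 2.06 m/s.

v ≈ 2.06 m/s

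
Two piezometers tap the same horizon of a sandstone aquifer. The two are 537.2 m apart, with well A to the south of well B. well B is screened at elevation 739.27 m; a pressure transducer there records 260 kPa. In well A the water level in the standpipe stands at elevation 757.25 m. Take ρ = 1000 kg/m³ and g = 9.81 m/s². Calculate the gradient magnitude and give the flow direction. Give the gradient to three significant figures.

Pressure head at well B: ψ = P/(ρg) = 260×1000 / (1000 × 9.81) = 26.50 m.
Total head at well B: h = z + ψ = 739.27 + 26.50 = 765.77 m.
Total head at well A: h = 757.25 m (water level in the piezometer is the total head).
Head difference: h(well B) − h(well A) = 765.77 − 757.25 = 8.52 m.
Hydraulic gradient: i = |Δh| / L = 8.52 / 537.2 = 0.0159.
Flow is from higher to lower head: from well B toward well A, i.e. toward the south.

i ≈ 0.0159; groundwater flows toward the south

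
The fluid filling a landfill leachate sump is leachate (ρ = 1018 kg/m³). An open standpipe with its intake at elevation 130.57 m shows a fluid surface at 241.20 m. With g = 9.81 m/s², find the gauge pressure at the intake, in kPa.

Pressure head ψ = h − z = 241.20 − 130.57 = 110.63 m.
P = ρgψ = 1018 × 9.81 × 110.63 = 1104815 Pa ≈ 1100 kPa.

P ≈ 1100 kPa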